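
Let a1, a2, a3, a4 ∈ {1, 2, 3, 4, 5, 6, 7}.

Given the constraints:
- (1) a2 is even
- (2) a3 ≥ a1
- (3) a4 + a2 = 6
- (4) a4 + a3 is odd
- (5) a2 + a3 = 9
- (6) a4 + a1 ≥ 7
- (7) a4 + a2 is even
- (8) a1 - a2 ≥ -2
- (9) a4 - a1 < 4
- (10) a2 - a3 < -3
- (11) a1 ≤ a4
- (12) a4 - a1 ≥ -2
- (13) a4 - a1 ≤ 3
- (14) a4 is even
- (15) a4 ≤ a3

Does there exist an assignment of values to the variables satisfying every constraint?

Satisfiable

The assignment a1 = 3, a2 = 2, a3 = 7, a4 = 4 works:
  constraint 3 holds since a4 + a2 = 6.
  constraint 5 holds since a2 + a3 = 9.
The rest check out directly.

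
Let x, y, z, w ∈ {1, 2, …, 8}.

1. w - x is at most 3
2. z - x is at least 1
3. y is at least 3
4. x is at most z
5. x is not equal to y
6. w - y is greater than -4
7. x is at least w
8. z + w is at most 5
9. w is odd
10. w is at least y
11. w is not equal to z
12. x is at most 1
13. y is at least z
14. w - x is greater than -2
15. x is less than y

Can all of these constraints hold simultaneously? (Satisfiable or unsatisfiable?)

From constraints 3 and 10: w ≥ y and y ≥ 3, so w ≥ 3. From constraints 7 and 12: w ≤ x and x ≤ 1, so w ≤ 1. But 1 < 3, so no value of w works.

Unsatisfiable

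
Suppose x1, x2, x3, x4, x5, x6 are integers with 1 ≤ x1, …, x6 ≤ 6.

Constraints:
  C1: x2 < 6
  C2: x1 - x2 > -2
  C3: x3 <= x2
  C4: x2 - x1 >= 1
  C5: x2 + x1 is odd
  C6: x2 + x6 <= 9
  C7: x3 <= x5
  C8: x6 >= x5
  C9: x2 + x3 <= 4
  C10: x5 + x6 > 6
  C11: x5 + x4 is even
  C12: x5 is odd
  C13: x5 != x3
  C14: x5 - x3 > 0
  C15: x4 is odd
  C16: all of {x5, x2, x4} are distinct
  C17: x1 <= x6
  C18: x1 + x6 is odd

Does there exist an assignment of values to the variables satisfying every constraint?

Try x1 = 1, x2 = 2, x3 = 2, x4 = 5, x5 = 3, x6 = 6.
Check constraint 2: x1 - x2 = -1; constraint 4: x2 - x1 = 1. The remaining constraints are straightforward to verify.

Satisfiable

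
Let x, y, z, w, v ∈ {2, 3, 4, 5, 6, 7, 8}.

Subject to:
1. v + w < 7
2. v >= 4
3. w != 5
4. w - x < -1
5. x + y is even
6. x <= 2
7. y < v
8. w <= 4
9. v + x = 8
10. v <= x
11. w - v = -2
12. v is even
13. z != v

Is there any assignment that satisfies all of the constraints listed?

From constraint 2: v ≥ 4. From constraints 6 and 10: v ≤ x and x ≤ 2, so v ≤ 2. But 2 < 4, so no value of v works.

Unsatisfiable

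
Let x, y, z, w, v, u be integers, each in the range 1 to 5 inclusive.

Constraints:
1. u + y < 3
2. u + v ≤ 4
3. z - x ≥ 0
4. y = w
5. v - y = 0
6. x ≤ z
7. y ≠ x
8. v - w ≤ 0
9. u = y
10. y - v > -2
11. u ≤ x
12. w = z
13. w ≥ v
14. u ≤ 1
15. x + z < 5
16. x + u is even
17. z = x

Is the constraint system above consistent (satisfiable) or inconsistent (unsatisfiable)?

From constraints 4, 12, and 17, y = w = z = x, so y = x. But constraint 7 says y ≠ x. Contradiction.

Unsatisfiable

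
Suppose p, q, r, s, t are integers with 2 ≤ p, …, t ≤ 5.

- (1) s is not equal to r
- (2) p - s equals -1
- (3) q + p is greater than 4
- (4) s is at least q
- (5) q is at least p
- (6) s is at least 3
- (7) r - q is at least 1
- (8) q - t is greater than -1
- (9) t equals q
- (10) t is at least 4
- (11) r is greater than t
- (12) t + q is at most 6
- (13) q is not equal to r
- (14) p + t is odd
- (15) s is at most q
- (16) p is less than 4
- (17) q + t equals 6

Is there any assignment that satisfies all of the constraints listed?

From constraint 10: t ≥ 4. From constraints 6 and 15: q ≥ s ≥ 3. Hence t + q ≥ 7. But constraint 12 requires t + q ≤ 6, and 6 < 7. Contradiction.

Unsatisfiable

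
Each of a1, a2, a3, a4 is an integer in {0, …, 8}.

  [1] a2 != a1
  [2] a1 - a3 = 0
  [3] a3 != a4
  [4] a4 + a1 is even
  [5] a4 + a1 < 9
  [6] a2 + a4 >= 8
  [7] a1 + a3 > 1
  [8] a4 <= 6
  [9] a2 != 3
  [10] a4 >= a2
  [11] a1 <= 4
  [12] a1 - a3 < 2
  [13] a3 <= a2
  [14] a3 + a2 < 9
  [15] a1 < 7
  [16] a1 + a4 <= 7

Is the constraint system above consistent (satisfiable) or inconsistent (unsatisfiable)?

Satisfiable

Setting (a1, a2, a3, a4) = (2, 4, 2, 4) satisfies everything: constraint 2: a1 - a3 = 0; constraint 5: a4 + a1 = 6; constraint 6: a2 + a4 = 8, and the others follow.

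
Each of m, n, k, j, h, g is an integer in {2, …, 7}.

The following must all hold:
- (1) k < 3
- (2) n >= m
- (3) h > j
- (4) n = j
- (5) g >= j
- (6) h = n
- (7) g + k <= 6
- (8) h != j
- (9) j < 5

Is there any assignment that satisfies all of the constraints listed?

From constraints 4 and 6, h = n = j, so h = j. But constraint 8 says h ≠ j. Contradiction.

Unsatisfiable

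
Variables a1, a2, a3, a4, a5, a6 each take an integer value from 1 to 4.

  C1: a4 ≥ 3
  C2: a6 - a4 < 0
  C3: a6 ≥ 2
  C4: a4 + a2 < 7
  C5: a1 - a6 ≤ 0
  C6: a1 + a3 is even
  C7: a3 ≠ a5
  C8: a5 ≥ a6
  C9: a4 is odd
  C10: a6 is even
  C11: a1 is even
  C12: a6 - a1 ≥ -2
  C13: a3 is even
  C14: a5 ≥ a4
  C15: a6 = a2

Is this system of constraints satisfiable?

Satisfiable

One satisfying assignment is a1 = 2, a2 = 2, a3 = 2, a4 = 3, a5 = 3, a6 = 2.
For the less obvious constraints — constraint 2: a6 - a4 = -1; constraint 4: a4 + a2 = 5 — and the others hold by inspection.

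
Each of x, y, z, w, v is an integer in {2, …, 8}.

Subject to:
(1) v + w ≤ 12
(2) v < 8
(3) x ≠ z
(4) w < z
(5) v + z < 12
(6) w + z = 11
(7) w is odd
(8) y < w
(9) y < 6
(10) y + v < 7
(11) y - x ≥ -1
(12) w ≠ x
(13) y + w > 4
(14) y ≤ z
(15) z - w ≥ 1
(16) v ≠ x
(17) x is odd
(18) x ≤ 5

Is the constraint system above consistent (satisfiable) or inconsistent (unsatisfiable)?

One satisfying assignment is x = 3, y = 2, z = 6, w = 5, v = 4.
For the less obvious constraints — constraint 1: v + w = 9; constraint 5: v + z = 10; constraint 6: w + z = 11 — and the others hold by inspection.

Satisfiable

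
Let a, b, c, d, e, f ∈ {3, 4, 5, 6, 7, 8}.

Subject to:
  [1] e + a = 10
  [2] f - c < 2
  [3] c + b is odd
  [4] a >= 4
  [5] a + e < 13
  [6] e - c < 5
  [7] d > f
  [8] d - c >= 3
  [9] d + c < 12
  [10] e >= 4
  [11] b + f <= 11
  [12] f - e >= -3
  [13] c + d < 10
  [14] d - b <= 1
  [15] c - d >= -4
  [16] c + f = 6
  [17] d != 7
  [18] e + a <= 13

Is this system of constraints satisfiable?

The assignment a = 5, b = 8, c = 3, d = 6, e = 5, f = 3 works:
  constraint 1 holds since e + a = 10.
  constraint 2 holds since f - c = 0.
The rest check out directly.

Satisfiable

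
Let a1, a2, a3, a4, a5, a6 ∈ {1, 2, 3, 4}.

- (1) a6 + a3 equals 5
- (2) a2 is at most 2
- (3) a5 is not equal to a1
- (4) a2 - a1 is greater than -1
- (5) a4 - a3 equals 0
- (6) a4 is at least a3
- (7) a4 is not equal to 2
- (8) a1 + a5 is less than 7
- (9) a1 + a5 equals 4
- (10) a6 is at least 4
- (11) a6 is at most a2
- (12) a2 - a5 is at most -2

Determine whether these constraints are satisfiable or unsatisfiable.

Unsatisfiable

From constraints 10 and 11: a2 ≥ a6 and a6 ≥ 4, so a2 ≥ 4. From constraint 2: a2 ≤ 2. But 2 < 4, so no value of a2 works.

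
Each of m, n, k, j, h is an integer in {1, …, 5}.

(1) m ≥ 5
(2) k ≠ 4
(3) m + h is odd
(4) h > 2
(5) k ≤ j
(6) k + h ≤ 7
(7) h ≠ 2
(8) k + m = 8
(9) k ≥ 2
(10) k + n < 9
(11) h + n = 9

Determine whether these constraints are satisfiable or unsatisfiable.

Satisfiable

Take m = 5, n = 5, k = 3, j = 3, h = 4. Then constraint 6: k + h = 7; constraint 8: k + m = 8, and every other listed constraint is also met.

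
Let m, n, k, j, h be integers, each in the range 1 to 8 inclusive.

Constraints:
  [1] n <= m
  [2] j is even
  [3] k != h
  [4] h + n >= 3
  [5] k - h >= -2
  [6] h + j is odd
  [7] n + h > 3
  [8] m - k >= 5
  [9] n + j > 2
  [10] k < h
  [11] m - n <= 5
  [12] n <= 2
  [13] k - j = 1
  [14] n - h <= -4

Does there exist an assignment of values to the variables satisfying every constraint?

Constraints 5, 8, 11, and 14 give n − m ≥ -5, m − k ≥ 5, k − h ≥ -2, h − n ≥ 4.
Adding all 4 inequalities: the left sides telescope to 0, and the right sides sum to (-5) + 5 + (-2) + 4 = 2. So 0 ≥ 2, which is false.

Unsatisfiable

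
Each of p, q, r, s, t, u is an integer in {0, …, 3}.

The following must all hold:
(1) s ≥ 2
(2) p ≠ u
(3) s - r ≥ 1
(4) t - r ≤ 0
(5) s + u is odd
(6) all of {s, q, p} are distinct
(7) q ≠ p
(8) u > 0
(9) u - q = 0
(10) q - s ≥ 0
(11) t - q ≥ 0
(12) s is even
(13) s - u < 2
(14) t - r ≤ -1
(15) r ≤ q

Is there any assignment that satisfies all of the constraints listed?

Unsatisfiable

Constraints 3, 10, 11, and 14 give s − r ≥ 1, r − t ≥ 1, t − q ≥ 0, q − s ≥ 0.
Adding all 4 inequalities: the left sides telescope to 0, and the right sides sum to 1 + 1 + 0 + 0 = 2. So 0 ≥ 2, which is false.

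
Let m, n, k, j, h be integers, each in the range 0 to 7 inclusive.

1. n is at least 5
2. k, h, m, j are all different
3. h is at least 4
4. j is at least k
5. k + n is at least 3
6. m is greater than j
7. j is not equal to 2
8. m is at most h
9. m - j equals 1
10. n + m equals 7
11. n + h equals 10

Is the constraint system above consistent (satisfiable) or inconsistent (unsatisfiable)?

One satisfying assignment is m = 2, n = 5, k = 0, j = 1, h = 5.
For the less obvious constraints — constraint 5: k + n = 5; constraint 9: m - j = 1 — and the others hold by inspection.

Satisfiable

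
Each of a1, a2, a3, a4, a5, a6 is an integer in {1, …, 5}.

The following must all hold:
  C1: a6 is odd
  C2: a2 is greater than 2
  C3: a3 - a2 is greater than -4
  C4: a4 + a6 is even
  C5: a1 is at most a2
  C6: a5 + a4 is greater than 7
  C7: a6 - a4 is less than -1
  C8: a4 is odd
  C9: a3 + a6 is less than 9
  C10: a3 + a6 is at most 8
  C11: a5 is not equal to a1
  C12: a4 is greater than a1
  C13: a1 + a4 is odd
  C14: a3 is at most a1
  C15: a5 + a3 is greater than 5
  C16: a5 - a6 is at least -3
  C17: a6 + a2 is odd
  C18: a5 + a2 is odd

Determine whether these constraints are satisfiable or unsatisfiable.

Satisfiable

Setting (a1, a2, a3, a4, a5, a6) = (4, 4, 3, 5, 3, 3) satisfies everything: constraint 3: a3 - a2 = -1; constraint 6: a5 + a4 = 8; constraint 7: a6 - a4 = -2, and the others follow.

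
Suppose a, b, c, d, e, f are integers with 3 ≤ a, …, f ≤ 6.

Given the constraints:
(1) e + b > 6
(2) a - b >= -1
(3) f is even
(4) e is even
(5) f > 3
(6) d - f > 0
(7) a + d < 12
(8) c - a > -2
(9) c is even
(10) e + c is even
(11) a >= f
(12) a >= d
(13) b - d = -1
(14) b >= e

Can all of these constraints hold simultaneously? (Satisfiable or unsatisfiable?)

Satisfiable

Take a = 6, b = 4, c = 6, d = 5, e = 4, f = 4. Then constraint 1: e + b = 8; constraint 2: a - b = 2, and every other listed constraint is also met.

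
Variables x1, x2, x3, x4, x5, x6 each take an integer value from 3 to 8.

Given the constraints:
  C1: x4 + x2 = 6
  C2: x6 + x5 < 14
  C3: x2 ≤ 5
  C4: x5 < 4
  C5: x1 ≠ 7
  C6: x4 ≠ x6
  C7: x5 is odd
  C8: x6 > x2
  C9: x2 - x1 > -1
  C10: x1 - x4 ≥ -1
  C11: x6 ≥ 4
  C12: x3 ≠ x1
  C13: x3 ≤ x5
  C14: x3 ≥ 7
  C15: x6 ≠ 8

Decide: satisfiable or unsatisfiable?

Unsatisfiable

From constraints 13 and 14: x5 ≥ x3 and x3 ≥ 7, so x5 ≥ 7. From constraint 4: x5 ≤ 3. But 3 < 7, so no value of x5 works.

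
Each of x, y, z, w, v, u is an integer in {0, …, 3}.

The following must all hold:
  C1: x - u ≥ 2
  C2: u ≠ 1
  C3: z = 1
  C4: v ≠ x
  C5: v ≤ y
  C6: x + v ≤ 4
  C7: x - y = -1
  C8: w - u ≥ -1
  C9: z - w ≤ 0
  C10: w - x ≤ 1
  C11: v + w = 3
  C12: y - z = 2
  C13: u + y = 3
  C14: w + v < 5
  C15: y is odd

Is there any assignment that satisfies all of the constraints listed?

The assignment x = 2, y = 3, z = 1, w = 2, v = 1, u = 0 works:
  constraint 1 holds since x - u = 2.
  constraint 6 holds since x + v = 3.
The rest check out directly.

Satisfiable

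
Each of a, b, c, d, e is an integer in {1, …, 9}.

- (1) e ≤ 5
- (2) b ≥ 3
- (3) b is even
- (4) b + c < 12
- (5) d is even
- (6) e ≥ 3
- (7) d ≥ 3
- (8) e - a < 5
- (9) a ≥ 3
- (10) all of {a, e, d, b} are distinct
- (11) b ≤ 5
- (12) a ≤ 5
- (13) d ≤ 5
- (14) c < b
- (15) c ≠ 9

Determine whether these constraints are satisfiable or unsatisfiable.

Constraints 1, 2, 6, 7, 9, 11, 12, and 13 confine each of a, e, d, b to the 3 values {3, …, 5}.
Constraint 10 requires all 4 of them to be distinct, but only 3 values are available — impossible by the pigeonhole principle.

Unsatisfiable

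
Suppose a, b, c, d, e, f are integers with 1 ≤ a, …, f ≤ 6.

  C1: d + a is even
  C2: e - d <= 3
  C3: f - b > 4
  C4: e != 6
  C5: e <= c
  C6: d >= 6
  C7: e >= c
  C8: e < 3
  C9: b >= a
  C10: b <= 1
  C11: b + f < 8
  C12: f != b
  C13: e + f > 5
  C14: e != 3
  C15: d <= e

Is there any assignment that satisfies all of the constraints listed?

Unsatisfiable

From constraints 6 and 15: e ≥ d and d ≥ 6, so e ≥ 6. From constraint 8: e ≤ 2. But 2 < 6, so no value of e works.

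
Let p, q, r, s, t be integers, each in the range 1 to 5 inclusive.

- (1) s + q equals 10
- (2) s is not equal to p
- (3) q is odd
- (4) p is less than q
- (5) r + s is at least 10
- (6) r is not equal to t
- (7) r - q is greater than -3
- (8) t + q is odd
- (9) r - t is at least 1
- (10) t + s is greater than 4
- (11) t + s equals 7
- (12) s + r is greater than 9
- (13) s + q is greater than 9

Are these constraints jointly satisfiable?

Satisfiable

Take p = 2, q = 5, r = 5, s = 5, t = 2. Then constraint 1: s + q = 10; constraint 5: r + s = 10, and every other listed constraint is also met.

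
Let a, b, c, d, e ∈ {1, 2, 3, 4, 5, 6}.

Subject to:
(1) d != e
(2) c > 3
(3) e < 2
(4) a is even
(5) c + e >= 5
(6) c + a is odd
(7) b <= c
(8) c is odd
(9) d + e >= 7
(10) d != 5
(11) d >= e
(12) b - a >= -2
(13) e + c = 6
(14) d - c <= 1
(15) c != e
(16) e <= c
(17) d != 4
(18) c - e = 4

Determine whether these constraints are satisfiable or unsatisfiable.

Satisfiable

Take a = 4, b = 5, c = 5, d = 6, e = 1. Then constraint 5: c + e = 6; constraint 9: d + e = 7; constraint 12: b - a = 1, and every other listed constraint is also met.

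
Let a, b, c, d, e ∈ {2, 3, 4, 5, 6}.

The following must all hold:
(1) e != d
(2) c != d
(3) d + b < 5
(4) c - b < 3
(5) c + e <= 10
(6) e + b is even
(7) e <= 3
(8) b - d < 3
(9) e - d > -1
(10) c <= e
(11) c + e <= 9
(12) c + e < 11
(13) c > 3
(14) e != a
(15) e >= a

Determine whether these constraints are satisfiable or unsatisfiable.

From constraint 13: c ≥ 4. From constraints 7 and 10: c ≤ e and e ≤ 3, so c ≤ 3. But 3 < 4, so no value of c works.

Unsatisfiable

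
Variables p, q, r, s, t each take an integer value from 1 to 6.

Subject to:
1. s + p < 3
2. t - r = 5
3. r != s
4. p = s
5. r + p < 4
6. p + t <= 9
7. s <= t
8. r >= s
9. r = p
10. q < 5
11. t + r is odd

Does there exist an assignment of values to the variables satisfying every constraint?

From constraints 4 and 9, r = p = s, so r = s. But constraint 3 says r ≠ s. Contradiction.

Unsatisfiable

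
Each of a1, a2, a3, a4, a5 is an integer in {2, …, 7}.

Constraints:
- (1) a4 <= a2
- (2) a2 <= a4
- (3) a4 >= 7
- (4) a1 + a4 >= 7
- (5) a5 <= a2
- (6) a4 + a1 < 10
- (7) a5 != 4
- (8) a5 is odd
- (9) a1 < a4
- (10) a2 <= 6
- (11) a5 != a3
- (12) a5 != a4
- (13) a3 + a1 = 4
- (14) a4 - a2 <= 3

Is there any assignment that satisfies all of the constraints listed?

Unsatisfiable

From constraints 1 and 3: a2 ≥ a4 and a4 ≥ 7, so a2 ≥ 7. From constraint 10: a2 ≤ 6. But 6 < 7, so no value of a2 works.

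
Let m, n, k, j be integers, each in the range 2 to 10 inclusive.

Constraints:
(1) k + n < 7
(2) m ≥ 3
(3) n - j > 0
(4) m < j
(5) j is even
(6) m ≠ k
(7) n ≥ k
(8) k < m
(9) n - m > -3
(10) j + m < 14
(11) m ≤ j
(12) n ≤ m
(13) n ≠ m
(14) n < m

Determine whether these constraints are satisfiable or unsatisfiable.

Constraints 3, 4, and 14 give n < m, m < j, j < n. Chaining: n < m < j < n, which forces n < n — impossible.

Unsatisfiable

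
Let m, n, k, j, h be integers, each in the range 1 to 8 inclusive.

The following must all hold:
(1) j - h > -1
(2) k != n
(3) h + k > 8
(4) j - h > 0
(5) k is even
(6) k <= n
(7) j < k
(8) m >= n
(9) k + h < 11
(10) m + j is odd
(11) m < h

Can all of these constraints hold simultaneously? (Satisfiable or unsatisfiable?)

Unsatisfiable

Constraints 4, 6, 7, 8, and 11 give m < h, h < j, j < k, k ≤ n, n ≤ m. Chaining: m < h < j < k ≤ n ≤ m, which forces m < m — impossible.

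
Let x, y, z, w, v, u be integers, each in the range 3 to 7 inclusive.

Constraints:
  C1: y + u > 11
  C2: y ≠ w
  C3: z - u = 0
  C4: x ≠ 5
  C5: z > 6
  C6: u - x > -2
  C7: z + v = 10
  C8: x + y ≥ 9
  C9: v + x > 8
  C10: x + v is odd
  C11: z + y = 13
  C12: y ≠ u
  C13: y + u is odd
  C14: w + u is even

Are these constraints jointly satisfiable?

Setting (x, y, z, w, v, u) = (6, 6, 7, 7, 3, 7) satisfies everything: constraint 1: y + u = 13; constraint 3: z - u = 0; constraint 6: u - x = 1, and the others follow.

Satisfiable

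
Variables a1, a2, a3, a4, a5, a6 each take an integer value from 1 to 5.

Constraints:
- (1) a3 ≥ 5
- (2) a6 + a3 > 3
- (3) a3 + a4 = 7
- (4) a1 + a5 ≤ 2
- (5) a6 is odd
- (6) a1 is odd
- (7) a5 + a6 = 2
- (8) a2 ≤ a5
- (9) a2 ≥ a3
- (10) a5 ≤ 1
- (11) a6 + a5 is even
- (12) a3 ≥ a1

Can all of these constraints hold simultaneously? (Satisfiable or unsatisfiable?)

From constraints 1 and 9: a2 ≥ a3 and a3 ≥ 5, so a2 ≥ 5. From constraints 8 and 10: a2 ≤ a5 and a5 ≤ 1, so a2 ≤ 1. But 1 < 5, so no value of a2 works.

Unsatisfiable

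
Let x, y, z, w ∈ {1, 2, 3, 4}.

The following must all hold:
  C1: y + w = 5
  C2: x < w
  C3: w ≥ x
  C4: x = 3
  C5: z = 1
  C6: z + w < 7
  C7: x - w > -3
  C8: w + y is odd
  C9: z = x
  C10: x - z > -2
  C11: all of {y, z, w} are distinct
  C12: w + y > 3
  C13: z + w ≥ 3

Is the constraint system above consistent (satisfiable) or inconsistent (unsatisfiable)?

Constraint 5 fixes z = 1 and constraint 4 fixes x = 3, but constraint 9 requires z = x. Since 1 ≠ 3, contradiction.

Unsatisfiable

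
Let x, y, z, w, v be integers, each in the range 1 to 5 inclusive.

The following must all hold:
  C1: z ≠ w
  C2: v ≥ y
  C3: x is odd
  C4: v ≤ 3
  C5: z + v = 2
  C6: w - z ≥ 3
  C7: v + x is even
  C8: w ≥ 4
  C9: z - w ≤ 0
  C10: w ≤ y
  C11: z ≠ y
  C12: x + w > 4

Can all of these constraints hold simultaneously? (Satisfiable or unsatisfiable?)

From constraints 8 and 10: y ≥ w and w ≥ 4, so y ≥ 4. From constraints 2 and 4: y ≤ v and v ≤ 3, so y ≤ 3. But 3 < 4, so no value of y works.

Unsatisfiable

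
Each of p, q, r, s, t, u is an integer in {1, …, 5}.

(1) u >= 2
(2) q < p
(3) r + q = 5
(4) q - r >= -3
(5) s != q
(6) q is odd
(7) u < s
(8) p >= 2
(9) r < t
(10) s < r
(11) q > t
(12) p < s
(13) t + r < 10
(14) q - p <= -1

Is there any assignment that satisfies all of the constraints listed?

Unsatisfiable

Constraints 2, 9, 10, 11, and 12 give r < t, t < q, q < p, p < s, s < r. Chaining: r < t < q < p < s < r, which forces r < r — impossible.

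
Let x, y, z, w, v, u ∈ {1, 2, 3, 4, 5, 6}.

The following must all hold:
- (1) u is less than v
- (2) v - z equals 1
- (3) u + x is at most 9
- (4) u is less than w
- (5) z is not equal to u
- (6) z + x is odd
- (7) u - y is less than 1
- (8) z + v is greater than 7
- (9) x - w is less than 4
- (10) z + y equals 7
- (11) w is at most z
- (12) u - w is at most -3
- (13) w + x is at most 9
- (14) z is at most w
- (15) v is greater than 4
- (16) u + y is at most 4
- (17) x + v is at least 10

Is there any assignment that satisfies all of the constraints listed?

Satisfiable

The assignment x = 5, y = 3, z = 4, w = 4, v = 5, u = 1 works:
  constraint 2 holds since v - z = 1.
  constraint 3 holds since u + x = 6.
The rest check out directly.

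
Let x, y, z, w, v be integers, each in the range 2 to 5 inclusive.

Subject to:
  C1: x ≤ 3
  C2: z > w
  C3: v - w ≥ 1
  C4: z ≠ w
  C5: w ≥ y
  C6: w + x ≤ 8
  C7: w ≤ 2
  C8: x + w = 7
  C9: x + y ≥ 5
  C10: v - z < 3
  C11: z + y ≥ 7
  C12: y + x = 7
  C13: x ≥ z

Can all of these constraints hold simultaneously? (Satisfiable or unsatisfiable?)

From constraints 1 and 13: z ≤ x ≤ 3. From constraints 5 and 7: y ≤ w ≤ 2. Hence z + y ≤ 5. But constraint 11 requires z + y ≥ 7, and 7 > 5. Contradiction.

Unsatisfiable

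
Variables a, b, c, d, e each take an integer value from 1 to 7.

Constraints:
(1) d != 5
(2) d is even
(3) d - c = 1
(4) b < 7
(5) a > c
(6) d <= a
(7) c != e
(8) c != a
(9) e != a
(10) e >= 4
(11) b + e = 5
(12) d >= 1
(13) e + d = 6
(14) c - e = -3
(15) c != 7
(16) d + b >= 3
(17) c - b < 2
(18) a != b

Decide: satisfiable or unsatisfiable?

One satisfying assignment is a = 3, b = 1, c = 1, d = 2, e = 4.
For the less obvious constraints — constraint 3: d - c = 1; constraint 11: b + e = 5; constraint 13: e + d = 6 — and the others hold by inspection.

Satisfiable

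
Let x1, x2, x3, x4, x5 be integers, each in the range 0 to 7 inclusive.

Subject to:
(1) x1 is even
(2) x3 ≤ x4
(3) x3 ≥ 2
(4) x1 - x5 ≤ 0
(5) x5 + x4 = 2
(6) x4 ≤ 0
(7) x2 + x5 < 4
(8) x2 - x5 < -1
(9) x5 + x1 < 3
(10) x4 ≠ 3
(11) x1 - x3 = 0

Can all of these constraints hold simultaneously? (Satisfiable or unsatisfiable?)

Unsatisfiable

From constraints 2 and 3: x4 ≥ x3 and x3 ≥ 2, so x4 ≥ 2. From constraint 6: x4 ≤ 0. But 0 < 2, so no value of x4 works.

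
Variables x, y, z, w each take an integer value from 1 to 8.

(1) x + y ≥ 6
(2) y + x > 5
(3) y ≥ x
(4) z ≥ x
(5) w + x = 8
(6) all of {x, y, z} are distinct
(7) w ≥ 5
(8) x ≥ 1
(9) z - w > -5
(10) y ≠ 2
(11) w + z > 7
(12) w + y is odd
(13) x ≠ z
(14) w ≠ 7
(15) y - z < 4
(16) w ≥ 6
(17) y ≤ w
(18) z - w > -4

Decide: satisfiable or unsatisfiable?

Try x = 2, y = 5, z = 4, w = 6.
Check constraint 1: x + y = 7; constraint 2: y + x = 7; constraint 5: w + x = 8. The remaining constraints are straightforward to verify.

Satisfiable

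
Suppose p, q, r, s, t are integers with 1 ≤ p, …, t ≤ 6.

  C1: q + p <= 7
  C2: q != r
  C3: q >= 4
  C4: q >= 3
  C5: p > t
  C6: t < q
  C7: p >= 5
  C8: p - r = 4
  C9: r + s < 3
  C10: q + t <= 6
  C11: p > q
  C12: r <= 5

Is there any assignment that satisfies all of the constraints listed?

From constraint 3: q ≥ 4. From constraint 7: p ≥ 5. Hence q + p ≥ 9. But constraint 1 requires q + p ≤ 7, and 7 < 9. Contradiction.

Unsatisfiable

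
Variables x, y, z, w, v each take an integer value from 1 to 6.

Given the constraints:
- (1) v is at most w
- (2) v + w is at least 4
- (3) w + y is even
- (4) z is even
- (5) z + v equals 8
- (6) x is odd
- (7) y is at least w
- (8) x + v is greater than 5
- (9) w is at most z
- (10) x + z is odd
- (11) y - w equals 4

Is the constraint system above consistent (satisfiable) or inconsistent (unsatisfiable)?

Try x = 5, y = 6, z = 6, w = 2, v = 2.
Check constraint 2: v + w = 4; constraint 5: z + v = 8. The remaining constraints are straightforward to verify.

Satisfiable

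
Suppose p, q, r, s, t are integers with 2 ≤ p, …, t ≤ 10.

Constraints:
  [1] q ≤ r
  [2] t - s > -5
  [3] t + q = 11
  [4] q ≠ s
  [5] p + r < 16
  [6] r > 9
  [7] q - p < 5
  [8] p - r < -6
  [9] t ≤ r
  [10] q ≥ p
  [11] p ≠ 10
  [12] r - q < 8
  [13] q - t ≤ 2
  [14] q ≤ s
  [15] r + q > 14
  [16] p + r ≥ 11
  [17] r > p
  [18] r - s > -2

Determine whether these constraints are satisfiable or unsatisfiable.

Take p = 3, q = 5, r = 10, s = 10, t = 6. Then constraint 2: t - s = -4; constraint 3: t + q = 11; constraint 5: p + r = 13, and every other listed constraint is also met.

Satisfiable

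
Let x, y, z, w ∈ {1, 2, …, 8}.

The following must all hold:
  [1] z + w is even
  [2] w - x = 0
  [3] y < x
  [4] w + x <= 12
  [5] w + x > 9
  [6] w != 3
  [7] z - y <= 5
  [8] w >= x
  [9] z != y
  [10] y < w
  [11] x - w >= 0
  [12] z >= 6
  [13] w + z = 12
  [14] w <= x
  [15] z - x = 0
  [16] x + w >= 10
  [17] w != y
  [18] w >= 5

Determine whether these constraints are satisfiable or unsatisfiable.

Try x = 6, y = 2, z = 6, w = 6.
Check constraint 2: w - x = 0; constraint 4: w + x = 12; constraint 5: w + x = 12. The remaining constraints are straightforward to verify.

Satisfiable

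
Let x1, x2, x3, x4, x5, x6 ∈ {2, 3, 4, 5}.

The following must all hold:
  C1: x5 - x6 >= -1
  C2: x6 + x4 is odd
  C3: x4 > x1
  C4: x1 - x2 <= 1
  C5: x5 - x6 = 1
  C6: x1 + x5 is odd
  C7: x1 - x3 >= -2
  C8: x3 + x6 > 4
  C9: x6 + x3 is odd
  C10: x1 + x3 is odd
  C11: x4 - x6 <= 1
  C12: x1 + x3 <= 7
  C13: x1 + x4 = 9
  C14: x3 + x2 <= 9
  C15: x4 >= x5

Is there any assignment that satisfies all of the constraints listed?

Setting (x1, x2, x3, x4, x5, x6) = (4, 5, 3, 5, 5, 4) satisfies everything: constraint 1: x5 - x6 = 1; constraint 4: x1 - x2 = -1, and the others follow.

Satisfiable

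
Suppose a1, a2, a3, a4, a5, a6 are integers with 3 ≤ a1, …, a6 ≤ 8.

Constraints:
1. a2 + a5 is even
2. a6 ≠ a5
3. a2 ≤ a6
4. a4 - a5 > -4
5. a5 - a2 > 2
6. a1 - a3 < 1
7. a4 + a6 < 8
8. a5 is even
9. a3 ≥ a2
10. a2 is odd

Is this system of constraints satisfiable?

Constraint 10 makes a2 odd and constraint 8 makes a5 even, so a2 + a5 must be odd. Constraint 1 says a2 + a5 is even — contradiction.

Unsatisfiable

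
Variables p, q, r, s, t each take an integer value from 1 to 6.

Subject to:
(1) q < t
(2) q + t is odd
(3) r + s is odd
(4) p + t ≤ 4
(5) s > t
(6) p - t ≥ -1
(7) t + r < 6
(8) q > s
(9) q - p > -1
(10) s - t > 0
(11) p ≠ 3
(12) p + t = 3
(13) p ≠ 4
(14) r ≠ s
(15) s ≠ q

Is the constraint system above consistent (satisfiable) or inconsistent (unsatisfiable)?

Unsatisfiable

Constraints 1, 5, and 8 give t < s, s < q, q < t. Chaining: t < s < q < t, which forces t < t — impossible.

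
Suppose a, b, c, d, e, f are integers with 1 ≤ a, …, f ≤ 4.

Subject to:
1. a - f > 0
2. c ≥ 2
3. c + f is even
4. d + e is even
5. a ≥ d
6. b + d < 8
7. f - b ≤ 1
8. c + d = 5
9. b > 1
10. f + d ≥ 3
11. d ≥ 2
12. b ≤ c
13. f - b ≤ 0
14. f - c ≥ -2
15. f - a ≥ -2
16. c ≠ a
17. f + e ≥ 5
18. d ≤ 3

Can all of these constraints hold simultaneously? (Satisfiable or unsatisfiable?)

The assignment a = 4, b = 2, c = 2, d = 3, e = 3, f = 2 works:
  constraint 1 holds since a - f = 2.
  constraint 6 holds since b + d = 5.
The rest check out directly.

Satisfiable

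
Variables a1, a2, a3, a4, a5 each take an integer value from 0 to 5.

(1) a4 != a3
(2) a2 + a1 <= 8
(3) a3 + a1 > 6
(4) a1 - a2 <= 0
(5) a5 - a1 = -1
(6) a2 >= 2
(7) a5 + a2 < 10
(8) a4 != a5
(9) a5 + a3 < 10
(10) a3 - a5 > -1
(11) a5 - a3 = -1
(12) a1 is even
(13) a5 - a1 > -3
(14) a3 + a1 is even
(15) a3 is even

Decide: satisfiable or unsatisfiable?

Try a1 = 4, a2 = 4, a3 = 4, a4 = 1, a5 = 3.
Check constraint 2: a2 + a1 = 8; constraint 3: a3 + a1 = 8. The remaining constraints are straightforward to verify.

Satisfiable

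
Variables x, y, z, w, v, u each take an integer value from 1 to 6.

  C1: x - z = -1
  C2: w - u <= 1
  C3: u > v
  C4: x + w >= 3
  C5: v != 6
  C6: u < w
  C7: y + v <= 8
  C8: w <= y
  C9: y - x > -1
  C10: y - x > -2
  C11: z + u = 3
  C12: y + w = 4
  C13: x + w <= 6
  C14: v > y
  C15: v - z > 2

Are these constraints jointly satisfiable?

Unsatisfiable

Constraints 3, 6, 8, and 14 give w ≤ y, y < v, v < u, u < w. Chaining: w ≤ y < v < u < w, which forces w < w — impossible.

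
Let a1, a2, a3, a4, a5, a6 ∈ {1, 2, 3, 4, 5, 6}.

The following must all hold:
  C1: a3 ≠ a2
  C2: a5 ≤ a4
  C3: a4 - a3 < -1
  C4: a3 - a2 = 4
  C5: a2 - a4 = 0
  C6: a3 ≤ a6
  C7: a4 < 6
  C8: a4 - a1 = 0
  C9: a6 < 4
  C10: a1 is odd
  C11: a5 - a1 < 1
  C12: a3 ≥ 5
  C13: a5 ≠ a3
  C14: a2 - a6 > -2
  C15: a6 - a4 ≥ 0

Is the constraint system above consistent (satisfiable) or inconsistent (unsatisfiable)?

Unsatisfiable

From constraints 6 and 12: a6 ≥ a3 and a3 ≥ 5, so a6 ≥ 5. From constraint 9: a6 ≤ 3. But 3 < 5, so no value of a6 works.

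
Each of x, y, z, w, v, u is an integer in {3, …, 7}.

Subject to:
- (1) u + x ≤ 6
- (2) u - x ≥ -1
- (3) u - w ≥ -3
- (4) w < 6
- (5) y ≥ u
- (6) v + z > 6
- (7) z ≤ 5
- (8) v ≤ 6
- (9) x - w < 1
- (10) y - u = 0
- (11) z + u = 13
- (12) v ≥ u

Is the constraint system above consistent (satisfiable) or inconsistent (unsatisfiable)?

From constraint 7: z ≤ 5. From constraints 8 and 12: u ≤ v ≤ 6. Hence z + u ≤ 11. But constraint 11 requires z + u = 13, and 13 > 11. Contradiction.

Unsatisfiable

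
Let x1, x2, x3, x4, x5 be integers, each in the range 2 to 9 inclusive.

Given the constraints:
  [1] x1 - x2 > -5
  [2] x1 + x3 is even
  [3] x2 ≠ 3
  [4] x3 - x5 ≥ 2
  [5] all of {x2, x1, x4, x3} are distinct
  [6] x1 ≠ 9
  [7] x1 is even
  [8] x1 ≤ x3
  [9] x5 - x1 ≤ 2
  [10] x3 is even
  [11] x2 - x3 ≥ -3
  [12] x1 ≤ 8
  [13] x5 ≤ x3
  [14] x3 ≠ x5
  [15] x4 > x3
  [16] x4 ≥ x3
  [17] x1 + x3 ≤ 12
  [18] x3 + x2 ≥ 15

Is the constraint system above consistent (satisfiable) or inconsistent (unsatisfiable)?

The assignment x1 = 4, x2 = 7, x3 = 8, x4 = 9, x5 = 4 works:
  constraint 1 holds since x1 - x2 = -3.
  constraint 4 holds since x3 - x5 = 4.
  constraint 9 holds since x5 - x1 = 0.
The rest check out directly.

Satisfiable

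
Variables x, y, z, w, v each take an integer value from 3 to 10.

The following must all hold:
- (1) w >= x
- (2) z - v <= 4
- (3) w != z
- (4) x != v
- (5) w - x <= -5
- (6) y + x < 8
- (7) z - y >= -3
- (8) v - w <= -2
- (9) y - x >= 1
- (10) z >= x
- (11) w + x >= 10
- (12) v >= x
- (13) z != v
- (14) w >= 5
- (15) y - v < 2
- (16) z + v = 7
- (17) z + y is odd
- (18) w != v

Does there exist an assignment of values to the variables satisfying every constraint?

Constraints 2, 5, 7, 8, and 9 give z − y ≥ -3, y − x ≥ 1, x − w ≥ 5, w − v ≥ 2, v − z ≥ -4.
Adding all 5 inequalities: the left sides telescope to 0, and the right sides sum to (-3) + 1 + 5 + 2 + (-4) = 1. So 0 ≥ 1, which is false.

Unsatisfiable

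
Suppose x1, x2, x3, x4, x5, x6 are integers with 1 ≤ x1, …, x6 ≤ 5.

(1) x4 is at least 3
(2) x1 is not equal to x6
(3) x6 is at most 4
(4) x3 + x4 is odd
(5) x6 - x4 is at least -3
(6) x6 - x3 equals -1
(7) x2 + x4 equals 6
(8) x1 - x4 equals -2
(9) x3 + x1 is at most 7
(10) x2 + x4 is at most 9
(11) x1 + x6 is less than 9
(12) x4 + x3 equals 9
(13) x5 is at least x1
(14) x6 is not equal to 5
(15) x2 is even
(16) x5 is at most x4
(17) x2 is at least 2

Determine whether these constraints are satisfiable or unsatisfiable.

One satisfying assignment is x1 = 2, x2 = 2, x3 = 5, x4 = 4, x5 = 4, x6 = 4.
For the less obvious constraints — constraint 5: x6 - x4 = 0; constraint 6: x6 - x3 = -1 — and the others hold by inspection.

Satisfiable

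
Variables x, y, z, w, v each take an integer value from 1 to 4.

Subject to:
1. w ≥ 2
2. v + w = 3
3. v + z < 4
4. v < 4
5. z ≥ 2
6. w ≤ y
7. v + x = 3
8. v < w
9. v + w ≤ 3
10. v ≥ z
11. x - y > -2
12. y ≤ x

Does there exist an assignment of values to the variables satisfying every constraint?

Unsatisfiable

From constraints 5 and 10: v ≥ z ≥ 2. From constraint 1: w ≥ 2. Hence v + w ≥ 4. But constraint 9 requires v + w ≤ 3, and 3 < 4. Contradiction.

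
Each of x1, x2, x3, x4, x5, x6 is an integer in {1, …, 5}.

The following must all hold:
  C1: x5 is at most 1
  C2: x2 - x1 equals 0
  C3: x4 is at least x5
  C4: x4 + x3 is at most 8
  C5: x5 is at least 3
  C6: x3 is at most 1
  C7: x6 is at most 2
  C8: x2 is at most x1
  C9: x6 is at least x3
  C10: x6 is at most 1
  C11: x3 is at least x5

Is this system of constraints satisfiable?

Unsatisfiable

From constraints 5 and 11: x3 ≥ x5 and x5 ≥ 3, so x3 ≥ 3. From constraints 9 and 10: x3 ≤ x6 and x6 ≤ 1, so x3 ≤ 1. But 1 < 3, so no value of x3 works.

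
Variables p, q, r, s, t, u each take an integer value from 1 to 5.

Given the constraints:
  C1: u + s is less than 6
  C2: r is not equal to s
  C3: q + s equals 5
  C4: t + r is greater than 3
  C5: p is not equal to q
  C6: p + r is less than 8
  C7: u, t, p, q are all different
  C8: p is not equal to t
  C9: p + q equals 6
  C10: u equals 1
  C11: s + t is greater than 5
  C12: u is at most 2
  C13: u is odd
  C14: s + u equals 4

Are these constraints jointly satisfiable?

Satisfiable

Setting (p, q, r, s, t, u) = (4, 2, 1, 3, 3, 1) satisfies everything: constraint 1: u + s = 4; constraint 3: q + s = 5, and the others follow.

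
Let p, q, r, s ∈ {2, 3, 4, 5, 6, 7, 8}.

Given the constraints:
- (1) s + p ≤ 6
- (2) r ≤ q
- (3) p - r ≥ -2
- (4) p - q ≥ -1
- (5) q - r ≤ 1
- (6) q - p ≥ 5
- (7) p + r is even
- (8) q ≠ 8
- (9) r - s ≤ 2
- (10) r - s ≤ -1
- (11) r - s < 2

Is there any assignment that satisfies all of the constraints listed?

Unsatisfiable

Constraints 3, 5, and 6 give q − p ≥ 5, p − r ≥ -2, r − q ≥ -1.
Adding all 3 inequalities: the left sides telescope to 0, and the right sides sum to 5 + (-2) + (-1) = 2. So 0 ≥ 2, which is false.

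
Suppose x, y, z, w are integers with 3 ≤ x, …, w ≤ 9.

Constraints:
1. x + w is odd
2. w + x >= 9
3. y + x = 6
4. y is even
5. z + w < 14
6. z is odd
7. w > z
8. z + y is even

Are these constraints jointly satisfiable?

Unsatisfiable

Constraint 6 makes z odd and constraint 4 makes y even, so z + y must be odd. Constraint 8 says z + y is even — contradiction.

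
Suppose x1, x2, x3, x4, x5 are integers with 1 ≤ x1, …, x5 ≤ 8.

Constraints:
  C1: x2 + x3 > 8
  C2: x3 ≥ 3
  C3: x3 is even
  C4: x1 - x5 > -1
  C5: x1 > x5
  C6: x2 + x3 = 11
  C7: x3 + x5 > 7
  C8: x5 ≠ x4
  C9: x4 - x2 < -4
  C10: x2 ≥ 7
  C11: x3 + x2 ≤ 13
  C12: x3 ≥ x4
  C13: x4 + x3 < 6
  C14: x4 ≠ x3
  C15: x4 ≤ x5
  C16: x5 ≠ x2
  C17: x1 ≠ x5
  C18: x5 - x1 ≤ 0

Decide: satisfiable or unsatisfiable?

Try x1 = 7, x2 = 7, x3 = 4, x4 = 1, x5 = 6.
Check constraint 1: x2 + x3 = 11; constraint 4: x1 - x5 = 1. The remaining constraints are straightforward to verify.

Satisfiable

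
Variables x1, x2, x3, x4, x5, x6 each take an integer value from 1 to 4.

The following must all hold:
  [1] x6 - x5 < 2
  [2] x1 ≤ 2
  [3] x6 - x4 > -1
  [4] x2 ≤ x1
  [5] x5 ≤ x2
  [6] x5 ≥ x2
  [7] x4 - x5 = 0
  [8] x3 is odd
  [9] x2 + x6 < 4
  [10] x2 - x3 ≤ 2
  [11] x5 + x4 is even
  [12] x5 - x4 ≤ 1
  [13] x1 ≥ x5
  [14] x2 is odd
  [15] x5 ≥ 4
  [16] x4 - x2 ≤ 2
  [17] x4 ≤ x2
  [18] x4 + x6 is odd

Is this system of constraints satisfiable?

From constraints 13 and 15: x1 ≥ x5 and x5 ≥ 4, so x1 ≥ 4. From constraint 2: x1 ≤ 2. But 2 < 4, so no value of x1 works.

Unsatisfiable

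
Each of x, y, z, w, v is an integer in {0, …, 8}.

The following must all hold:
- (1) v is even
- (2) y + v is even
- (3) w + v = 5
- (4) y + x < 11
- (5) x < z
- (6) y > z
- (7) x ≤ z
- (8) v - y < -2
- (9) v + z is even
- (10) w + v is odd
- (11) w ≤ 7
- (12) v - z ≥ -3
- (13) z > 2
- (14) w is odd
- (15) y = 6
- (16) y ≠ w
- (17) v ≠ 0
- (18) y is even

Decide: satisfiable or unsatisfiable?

Satisfiable

The assignment x = 2, y = 6, z = 4, w = 3, v = 2 works:
  constraint 3 holds since w + v = 5.
  constraint 4 holds since y + x = 8.
  constraint 8 holds since v - y = -4.
The rest check out directly.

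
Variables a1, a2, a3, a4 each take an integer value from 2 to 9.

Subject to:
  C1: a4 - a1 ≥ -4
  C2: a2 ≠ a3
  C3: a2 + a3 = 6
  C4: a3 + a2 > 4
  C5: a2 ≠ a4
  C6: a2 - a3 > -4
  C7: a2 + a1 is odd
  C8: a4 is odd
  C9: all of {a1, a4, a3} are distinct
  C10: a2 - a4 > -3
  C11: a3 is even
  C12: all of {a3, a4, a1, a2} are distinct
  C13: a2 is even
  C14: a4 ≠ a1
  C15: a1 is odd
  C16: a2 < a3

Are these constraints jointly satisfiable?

Satisfiable

Try a1 = 7, a2 = 2, a3 = 4, a4 = 3.
Check constraint 1: a4 - a1 = -4; constraint 3: a2 + a3 = 6. The remaining constraints are straightforward to verify.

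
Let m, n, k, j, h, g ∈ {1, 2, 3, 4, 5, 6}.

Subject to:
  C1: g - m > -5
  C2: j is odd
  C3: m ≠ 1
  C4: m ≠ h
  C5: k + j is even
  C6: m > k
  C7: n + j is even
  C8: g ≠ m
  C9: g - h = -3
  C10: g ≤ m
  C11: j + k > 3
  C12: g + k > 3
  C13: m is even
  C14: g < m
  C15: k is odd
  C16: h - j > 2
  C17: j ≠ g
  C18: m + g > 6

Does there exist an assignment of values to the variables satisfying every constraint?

Satisfiable

Setting (m, n, k, j, h, g) = (6, 1, 3, 1, 5, 2) satisfies everything: constraint 1: g - m = -4; constraint 9: g - h = -3; constraint 11: j + k = 4, and the others follow.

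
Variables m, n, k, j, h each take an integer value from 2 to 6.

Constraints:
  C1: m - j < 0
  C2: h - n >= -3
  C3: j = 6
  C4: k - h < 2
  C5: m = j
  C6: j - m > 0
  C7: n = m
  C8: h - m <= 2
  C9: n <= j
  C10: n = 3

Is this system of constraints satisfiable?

Unsatisfiable

Constraint 10 fixes n = 3 and constraint 3 fixes j = 6. Constraints 5 and 7 give n = m = j, so n = j. But 3 ≠ 6 — contradiction.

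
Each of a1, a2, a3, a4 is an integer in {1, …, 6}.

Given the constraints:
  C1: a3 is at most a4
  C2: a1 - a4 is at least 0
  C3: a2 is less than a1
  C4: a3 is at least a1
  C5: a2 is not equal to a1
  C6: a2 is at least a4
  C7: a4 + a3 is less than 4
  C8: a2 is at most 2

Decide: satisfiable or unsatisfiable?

Constraints 1, 3, 4, and 6 give a4 ≤ a2, a2 < a1, a1 ≤ a3, a3 ≤ a4. Chaining: a4 ≤ a2 < a1 ≤ a3 ≤ a4, which forces a4 < a4 — impossible.

Unsatisfiable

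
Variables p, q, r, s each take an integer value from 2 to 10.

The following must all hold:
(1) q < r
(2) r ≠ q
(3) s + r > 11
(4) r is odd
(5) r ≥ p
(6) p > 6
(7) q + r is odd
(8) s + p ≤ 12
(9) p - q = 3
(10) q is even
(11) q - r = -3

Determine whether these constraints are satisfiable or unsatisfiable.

Satisfiable

The assignment p = 9, q = 6, r = 9, s = 3 works:
  constraint 3 holds since s + r = 12.
  constraint 8 holds since s + p = 12.
The rest check out directly.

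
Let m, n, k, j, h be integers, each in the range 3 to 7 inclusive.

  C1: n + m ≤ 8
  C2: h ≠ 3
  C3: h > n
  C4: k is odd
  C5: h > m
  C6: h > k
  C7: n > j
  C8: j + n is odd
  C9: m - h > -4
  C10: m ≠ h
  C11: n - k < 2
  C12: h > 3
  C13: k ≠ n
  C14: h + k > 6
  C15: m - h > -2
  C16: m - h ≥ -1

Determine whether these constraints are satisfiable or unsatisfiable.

Satisfiable

Setting (m, n, k, j, h) = (4, 4, 3, 3, 5) satisfies everything: constraint 1: n + m = 8; constraint 9: m - h = -1, and the others follow.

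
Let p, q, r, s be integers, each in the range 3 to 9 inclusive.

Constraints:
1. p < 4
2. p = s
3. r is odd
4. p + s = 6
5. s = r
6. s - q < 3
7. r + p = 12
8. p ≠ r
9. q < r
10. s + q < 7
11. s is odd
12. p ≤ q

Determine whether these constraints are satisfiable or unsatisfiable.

From constraints 2 and 5, p = s = r, so p = r. But constraint 8 says p ≠ r. Contradiction.

Unsatisfiable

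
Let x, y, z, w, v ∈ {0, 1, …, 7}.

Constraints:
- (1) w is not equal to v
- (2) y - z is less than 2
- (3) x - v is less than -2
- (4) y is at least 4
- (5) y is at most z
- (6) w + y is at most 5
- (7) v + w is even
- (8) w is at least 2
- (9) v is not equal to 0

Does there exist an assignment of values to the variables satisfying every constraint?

Unsatisfiable

From constraint 8: w ≥ 2. From constraint 4: y ≥ 4. Hence w + y ≥ 6. But constraint 6 requires w + y ≤ 5, and 5 < 6. Contradiction.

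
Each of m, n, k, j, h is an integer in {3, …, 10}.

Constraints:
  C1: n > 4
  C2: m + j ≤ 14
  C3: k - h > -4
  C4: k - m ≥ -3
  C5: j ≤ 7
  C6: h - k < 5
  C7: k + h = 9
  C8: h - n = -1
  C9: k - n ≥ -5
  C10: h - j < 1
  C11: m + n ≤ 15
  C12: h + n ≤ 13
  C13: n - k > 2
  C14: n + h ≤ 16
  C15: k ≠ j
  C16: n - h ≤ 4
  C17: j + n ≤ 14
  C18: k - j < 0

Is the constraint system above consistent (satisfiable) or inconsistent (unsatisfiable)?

Satisfiable

Try m = 6, n = 7, k = 3, j = 6, h = 6.
Check constraint 2: m + j = 12; constraint 3: k - h = -3. The remaining constraints are straightforward to verify.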